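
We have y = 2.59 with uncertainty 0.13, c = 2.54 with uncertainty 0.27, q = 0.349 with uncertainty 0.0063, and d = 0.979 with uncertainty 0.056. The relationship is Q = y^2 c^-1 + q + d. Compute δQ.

Let p = y^2·c^-1 = 2.64. δp/p = √((2·δy/y)² + (-1·δc/c)²) = √(0.0101 + 0.0113) = 0.146, so δp = 0.386.
Q = p + q + d: δQ = √(δp² + δq² + δd²) = √(0.149 + 3.97e-05 + 0.00314) = 0.390

0.390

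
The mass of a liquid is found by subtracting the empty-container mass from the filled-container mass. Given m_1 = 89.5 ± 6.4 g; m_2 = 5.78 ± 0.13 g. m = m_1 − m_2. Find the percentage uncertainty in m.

7.65%

m is a linear combination, so absolute uncertainties add in quadrature:
  (δm_1)² = 41.0;  (δm_2)² = 0.0169
δm = √(41.0) = 6.40 g
m = 83.7 g, so δm/m = 6.40/83.7 = 0.0765.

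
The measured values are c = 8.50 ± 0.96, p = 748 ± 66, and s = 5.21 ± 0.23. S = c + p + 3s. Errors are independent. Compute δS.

Sums and differences: (δS)² = Σ (cᵢ δxᵢ)².
  (δc)² = 0.922;  (δp)² = 4360;  (3·δs)² = 0.476
δS = √(4360) = 66.0

66.0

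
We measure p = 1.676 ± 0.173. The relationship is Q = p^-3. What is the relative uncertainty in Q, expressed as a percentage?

31.0%

Q ∝ p^-3, so δQ/Q = |-3| · δp/p = 3 × 0.103 = 0.310.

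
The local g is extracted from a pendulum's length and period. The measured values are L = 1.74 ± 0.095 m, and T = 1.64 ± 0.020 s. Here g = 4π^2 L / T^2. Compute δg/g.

Since g is a product/quotient, work with relative uncertainties:
  (1·δL/L)² = (1×0.0546)² = 0.00298;  (-2·δT/T)² = (-2×0.0122)² = 0.000595
δg/g = √(0.00358) = 0.0598

0.0598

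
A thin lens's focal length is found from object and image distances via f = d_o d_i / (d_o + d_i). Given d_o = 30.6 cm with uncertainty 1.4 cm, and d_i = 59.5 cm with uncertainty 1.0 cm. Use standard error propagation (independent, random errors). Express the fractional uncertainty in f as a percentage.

3.07%

∂f/∂d_o = (d_i/(d_o+d_i))² = 0.436;  ∂f/∂d_i = (d_o/(d_o+d_i))² = 0.115
δf = √((∂f/∂d_o · δd_o)² + (∂f/∂d_i · δd_i)²) = √(0.373 + 0.0133) = 0.621 cm
f = 20.2 cm, so δf/f = 0.621/20.2 = 0.0307.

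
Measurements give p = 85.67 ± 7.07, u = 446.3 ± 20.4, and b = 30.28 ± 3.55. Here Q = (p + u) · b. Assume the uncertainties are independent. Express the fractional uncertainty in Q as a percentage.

Let w = p + u = 532.0. δw = √(δp² + δu²) = √(50.0 + 416) = 21.6, so δw/w = 0.0406.
Q is then a monomial in w, b:
δQ/Q = √((δw/w)² + (1·δb/b)²) = √(0.00165 + 0.0137) = 0.124

12.4%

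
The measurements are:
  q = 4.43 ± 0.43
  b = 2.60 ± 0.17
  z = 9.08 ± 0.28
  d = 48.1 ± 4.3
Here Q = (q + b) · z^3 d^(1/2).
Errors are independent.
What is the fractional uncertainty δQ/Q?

0.122

Let u = q + b = 7.03. δu = √(δq² + δb²) = √(0.185 + 0.0289) = 0.462, so δu/u = 0.0658.
Q is then a monomial in u, z, d:
δQ/Q = √((δu/u)² + (3·δz/z)² + (½·δd/d)²) = √(0.00433 + 0.00856 + 0.00200) = 0.122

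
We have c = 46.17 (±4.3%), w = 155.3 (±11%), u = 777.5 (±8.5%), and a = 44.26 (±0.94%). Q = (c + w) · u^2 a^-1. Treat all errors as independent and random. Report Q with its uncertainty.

(2.752 ± 0.524) × 10^6

Let h = c + w = 201.5. δh = √(δc² + δw²) = √(3.94 + 292) = 17.2, so δh/h = 0.0854.
Q is then a monomial in h, u, a:
δQ/Q = √((δh/h)² + (2·δu/u)² + (-1·δa/a)²) = √(0.00729 + 0.0289 + 8.84e-05) = 0.190
Q = 2.752e+06, so δQ = 0.190 × 2.752e+06 = 5.24e+05.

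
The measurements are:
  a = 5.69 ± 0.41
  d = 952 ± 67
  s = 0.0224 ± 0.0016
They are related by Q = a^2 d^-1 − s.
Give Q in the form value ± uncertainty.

Let p = a^2·d^-1 = 0.0340. δp/p = √((2·δa/a)² + (-1·δd/d)²) = √(0.0208 + 0.00495) = 0.160, so δp = 0.00545.
Q = p − s: δQ = √(δp² + δs²) = √(2.97e-05 + 2.56e-06) = 0.00568
Q = 0.0116.

0.0116 ± 0.00568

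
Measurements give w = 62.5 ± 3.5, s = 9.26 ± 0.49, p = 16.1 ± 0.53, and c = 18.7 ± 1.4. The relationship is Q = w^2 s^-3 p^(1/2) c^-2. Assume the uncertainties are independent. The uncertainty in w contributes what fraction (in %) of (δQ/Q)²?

(δQ/Q)² = (2·δw/w)² + (-3·δs/s)² + (½·δp/p)² + (-2·δc/c)²
  w term: (2×0.0560)² = 0.0125
  s term: (-3×0.0529)² = 0.0252
  p term: (0.5×0.0329)² = 0.000271
  c term: (-2×0.0749)² = 0.0224
Total = 0.0604. Share from w = 0.0125/0.0604 = 0.208.

20.8%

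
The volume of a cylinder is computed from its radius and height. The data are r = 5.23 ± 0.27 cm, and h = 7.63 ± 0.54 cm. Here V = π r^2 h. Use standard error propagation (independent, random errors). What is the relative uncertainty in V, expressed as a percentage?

12.5%

Relative error in a monomial: (δV/V)² = Σ (nᵢ · δxᵢ/xᵢ)².
  (2·δr/r)² = (2×0.0516)² = 0.0107;  (1·δh/h)² = (1×0.0708)² = 0.00501
δV/V = √(0.0157) = 0.125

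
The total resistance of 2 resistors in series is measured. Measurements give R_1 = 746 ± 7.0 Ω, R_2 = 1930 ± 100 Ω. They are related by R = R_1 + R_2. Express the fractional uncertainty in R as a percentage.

3.75%

R is a linear combination, so absolute uncertainties add in quadrature:
  (δR_1)² = 49.0;  (δR_2)² = 10000
δR = √(10000) = 100 Ω
R = 2680 Ω, so δR/R = 100/2680 = 0.0375.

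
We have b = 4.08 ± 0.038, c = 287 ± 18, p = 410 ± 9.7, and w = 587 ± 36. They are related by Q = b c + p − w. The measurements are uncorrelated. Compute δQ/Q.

0.0836

Let h = b·c = 1170. δh/h = √((1·δb/b)² + (1·δc/c)²) = √(8.67e-05 + 0.00393) = 0.0634, so δh = 74.2.
Q = h + p − w: δQ = √(δh² + δp² + δw²) = √(5510 + 94.1 + 1300) = 83.1
Q = 994, so δQ/Q = 83.1/994 = 0.0836.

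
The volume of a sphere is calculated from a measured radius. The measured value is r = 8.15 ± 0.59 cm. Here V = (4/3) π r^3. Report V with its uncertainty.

2270 ± 492 cm^3

Relative error in a monomial: (δV/V)² = Σ (nᵢ · δxᵢ/xᵢ)².
  (3·δr/r)² = (3×0.0724)² = 0.0472
δV/V = √(0.0472) = 0.217
V = 2270 cm^3, so δV = 0.217 × 2270 = 492 cm^3.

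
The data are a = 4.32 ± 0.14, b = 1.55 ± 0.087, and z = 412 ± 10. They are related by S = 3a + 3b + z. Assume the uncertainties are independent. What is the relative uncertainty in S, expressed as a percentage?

2.33%

For a sum/difference, combine absolute errors in quadrature:
  (3·δa)² = 0.176;  (3·δb)² = 0.0681;  (δz)² = 100
δS = √(100) = 10.0
S = 430, so δS/S = 10.0/430 = 0.0233.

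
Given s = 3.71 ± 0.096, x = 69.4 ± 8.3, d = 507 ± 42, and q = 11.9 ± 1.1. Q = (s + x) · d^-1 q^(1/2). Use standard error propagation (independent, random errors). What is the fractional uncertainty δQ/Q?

0.148

Let u = s + x = 73.1. δu = √(δs² + δx²) = √(0.00922 + 68.9) = 8.30, so δu/u = 0.114.
Q is then a monomial in u, d, q:
δQ/Q = √((δu/u)² + (-1·δd/d)² + (½·δq/q)²) = √(0.0129 + 0.00686 + 0.00214) = 0.148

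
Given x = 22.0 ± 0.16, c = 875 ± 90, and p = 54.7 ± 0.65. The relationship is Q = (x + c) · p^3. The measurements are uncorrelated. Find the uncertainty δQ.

Let u = x + c = 897. δu = √(δx² + δc²) = √(0.0256 + 8100) = 90.0, so δu/u = 0.100.
Q is then a monomial in u, p:
δQ/Q = √((δu/u)² + (3·δp/p)²) = √(0.0101 + 0.00127) = 0.106
Q = 1.47e+08, so δQ = 0.106 × 1.47e+08 = 1.56e+07.

1.56e+07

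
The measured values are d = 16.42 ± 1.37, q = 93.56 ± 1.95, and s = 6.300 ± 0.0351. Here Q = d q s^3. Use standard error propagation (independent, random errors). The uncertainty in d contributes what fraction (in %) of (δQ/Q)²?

(δQ/Q)² = (1·δd/d)² + (1·δq/q)² + (3·δs/s)²
  d term: (1×0.0834)² = 0.00696
  q term: (1×0.0208)² = 0.000434
  s term: (3×0.00557)² = 0.000279
Total = 0.00768. Share from d = 0.00696/0.00768 = 0.907.

90.7%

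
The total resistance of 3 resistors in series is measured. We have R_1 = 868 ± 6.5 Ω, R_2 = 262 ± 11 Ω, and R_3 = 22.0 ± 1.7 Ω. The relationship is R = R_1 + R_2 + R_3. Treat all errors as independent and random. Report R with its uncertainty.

Absolute uncertainties add in quadrature for a linear combination:
  (δR_1)² = 42.2;  (δR_2)² = 121;  (δR_3)² = 2.89
δR = √(166) = 12.9 Ω
R = 1150 Ω.

1150 ± 12.9 Ω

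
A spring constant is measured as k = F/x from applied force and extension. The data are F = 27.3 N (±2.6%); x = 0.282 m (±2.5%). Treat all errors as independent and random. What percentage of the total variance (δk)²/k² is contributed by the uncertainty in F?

52.0%

(δk/k)² = (1·δF/F)² + (-1·δx/x)²
  F term: (1×0.0260)² = 0.000676
  x term: (-1×0.0250)² = 0.000625
Total = 0.00130. Share from F = 0.000676/0.00130 = 0.520.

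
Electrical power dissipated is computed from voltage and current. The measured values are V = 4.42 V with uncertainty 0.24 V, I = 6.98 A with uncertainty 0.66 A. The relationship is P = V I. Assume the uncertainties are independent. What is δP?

3.36 W

For a monomial P ∝ V, I, fractional errors add in quadrature:
  (1·δV/V)² = (1×0.0543)² = 0.00295;  (1·δI/I)² = (1×0.0946)² = 0.00894
δP/P = √(0.0119) = 0.109
P = 30.9 W, so δP = 0.109 × 30.9 = 3.36 W.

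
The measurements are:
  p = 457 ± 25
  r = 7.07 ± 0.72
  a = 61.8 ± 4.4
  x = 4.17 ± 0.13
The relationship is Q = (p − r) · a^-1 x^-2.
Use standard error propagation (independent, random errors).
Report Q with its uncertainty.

0.419 ± 0.0460

Let u = p − r = 450. δu = √(δp² + δr²) = √(625 + 0.518) = 25.0, so δu/u = 0.0556.
Q is then a monomial in u, a, x:
δQ/Q = √((δu/u)² + (-1·δa/a)² + (-2·δx/x)²) = √(0.00309 + 0.00507 + 0.00389) = 0.110
Q = 0.419, so δQ = 0.110 × 0.419 = 0.0460.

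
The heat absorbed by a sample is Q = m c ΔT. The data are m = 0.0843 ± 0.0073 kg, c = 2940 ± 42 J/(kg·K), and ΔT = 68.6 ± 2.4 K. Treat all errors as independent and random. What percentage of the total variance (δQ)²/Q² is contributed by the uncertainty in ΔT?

(δQ/Q)² = (1·δm/m)² + (1·δc/c)² + (1·δΔT/ΔT)²
  m term: (1×0.0866)² = 0.00750
  c term: (1×0.0143)² = 0.000204
  ΔT term: (1×0.0350)² = 0.00122
Total = 0.00893. Share from ΔT = 0.00122/0.00893 = 0.137.

13.7%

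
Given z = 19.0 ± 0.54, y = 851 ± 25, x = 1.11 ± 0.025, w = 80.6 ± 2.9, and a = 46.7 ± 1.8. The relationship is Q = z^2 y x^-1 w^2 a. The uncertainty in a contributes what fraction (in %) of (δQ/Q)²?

13.2%

(δQ/Q)² = (2·δz/z)² + (1·δy/y)² + (-1·δx/x)² + (2·δw/w)² + (1·δa/a)²
  z term: (2×0.0284)² = 0.00323
  y term: (1×0.0294)² = 0.000863
  x term: (-1×0.0225)² = 0.000507
  w term: (2×0.0360)² = 0.00518
  a term: (1×0.0385)² = 0.00149
Total = 0.0113. Share from a = 0.00149/0.0113 = 0.132.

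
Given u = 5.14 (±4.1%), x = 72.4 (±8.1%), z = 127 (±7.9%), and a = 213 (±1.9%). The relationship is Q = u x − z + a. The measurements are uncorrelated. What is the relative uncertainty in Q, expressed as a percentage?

7.74%

Let p = u·x = 372. δp/p = √((1·δu/u)² + (1·δx/x)²) = √(0.00168 + 0.00656) = 0.0908, so δp = 33.8.
Q = p − z + a: δQ = √(δp² + δz² + δa²) = √(1140 + 101 + 16.4) = 35.5
Q = 458, so δQ/Q = 35.5/458 = 0.0774.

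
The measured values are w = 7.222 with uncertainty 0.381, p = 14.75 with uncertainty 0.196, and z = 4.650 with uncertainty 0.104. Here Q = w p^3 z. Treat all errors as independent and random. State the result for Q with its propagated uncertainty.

107800 ± 7520

Since Q is a product/quotient, work with relative uncertainties:
  (1·δw/w)² = (1×0.0528)² = 0.00278;  (3·δp/p)² = (3×0.0133)² = 0.00159;  (1·δz/z)² = (1×0.0224)² = 0.000500
δQ/Q = √(0.00487) = 0.0698
Q = 107800, so δQ = 0.0698 × 107800 = 7520.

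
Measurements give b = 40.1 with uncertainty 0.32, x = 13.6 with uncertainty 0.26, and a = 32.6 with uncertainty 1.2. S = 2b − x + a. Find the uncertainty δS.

For a sum/difference, combine absolute errors in quadrature:
  (2·δb)² = 0.410;  (δx)² = 0.0676;  (δa)² = 1.44
δS = √(1.92) = 1.38

1.38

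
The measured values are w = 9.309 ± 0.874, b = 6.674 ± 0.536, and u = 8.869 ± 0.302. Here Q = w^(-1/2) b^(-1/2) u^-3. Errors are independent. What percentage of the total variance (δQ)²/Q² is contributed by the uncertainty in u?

73.2%

(δQ/Q)² = (−½·δw/w)² + (−½·δb/b)² + (-3·δu/u)²
  w term: (-0.5×0.0939)² = 0.00220
  b term: (-0.5×0.0803)² = 0.00161
  u term: (-3×0.0341)² = 0.0104
Total = 0.0143. Share from u = 0.0104/0.0143 = 0.732.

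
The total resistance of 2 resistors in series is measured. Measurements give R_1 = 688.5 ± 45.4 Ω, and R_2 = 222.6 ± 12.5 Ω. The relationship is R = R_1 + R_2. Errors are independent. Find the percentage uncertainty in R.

R is a linear combination, so absolute uncertainties add in quadrature:
  (δR_1)² = 2060;  (δR_2)² = 156
δR = √(2220) = 47.1 Ω
R = 911.1 Ω, so δR/R = 47.1/911.1 = 0.0517.

5.17%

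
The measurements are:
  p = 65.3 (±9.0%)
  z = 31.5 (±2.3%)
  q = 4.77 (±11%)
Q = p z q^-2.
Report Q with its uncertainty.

Products/powers → add relative errors in quadrature, weighted by exponent:
  (1·δp/p)² = (1×0.0900)² = 0.00810;  (1·δz/z)² = (1×0.0230)² = 0.000529;  (-2·δq/q)² = (-2×0.110)² = 0.0484
δQ/Q = √(0.0570) = 0.239
Q = 90.4, so δQ = 0.239 × 90.4 = 21.6.

90.4 ± 21.6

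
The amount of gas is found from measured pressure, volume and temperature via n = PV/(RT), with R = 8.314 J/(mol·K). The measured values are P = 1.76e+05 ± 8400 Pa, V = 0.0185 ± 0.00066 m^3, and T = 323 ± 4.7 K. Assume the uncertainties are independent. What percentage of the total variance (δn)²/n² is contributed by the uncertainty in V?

33.8%

(δn/n)² = (1·δP/P)² + (1·δV/V)² + (-1·δT/T)²
  P term: (1×0.0477)² = 0.00228
  V term: (1×0.0357)² = 0.00127
  T term: (-1×0.0146)² = 0.000212
Total = 0.00376. Share from V = 0.00127/0.00376 = 0.338.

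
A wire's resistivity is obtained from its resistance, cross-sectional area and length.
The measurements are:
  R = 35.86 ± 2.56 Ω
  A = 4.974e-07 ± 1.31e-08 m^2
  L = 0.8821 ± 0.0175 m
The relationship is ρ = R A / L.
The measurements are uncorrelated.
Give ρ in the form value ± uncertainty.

(2.022 ± 0.159) × 10^-5 Ω·m

Relative error in a monomial: (δρ/ρ)² = Σ (nᵢ · δxᵢ/xᵢ)².
  (1·δR/R)² = (1×0.0714)² = 0.00510;  (1·δA/A)² = (1×0.0263)² = 0.000694;  (-1·δL/L)² = (-1×0.0198)² = 0.000394
δρ/ρ = √(0.00618) = 0.0786
ρ = 2.022e-05 Ω·m, so δρ = 0.0786 × 2.022e-05 = 1.59e-06 Ω·m.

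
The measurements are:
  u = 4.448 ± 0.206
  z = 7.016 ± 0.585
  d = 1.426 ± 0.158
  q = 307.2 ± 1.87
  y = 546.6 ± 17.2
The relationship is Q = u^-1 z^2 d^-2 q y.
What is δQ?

2.59e+05

For a monomial Q ∝ u^-1, z^2, d^-2, q, y, fractional errors add in quadrature:
  (-1·δu/u)² = (-1×0.0463)² = 0.00214;  (2·δz/z)² = (2×0.0834)² = 0.0278;  (-2·δd/d)² = (-2×0.111)² = 0.0491;  (1·δq/q)² = (1×0.00609)² = 3.71e-05;  (1·δy/y)² = (1×0.0315)² = 0.000990
δQ/Q = √(0.0801) = 0.283
Q = 913800, so δQ = 0.283 × 913800 = 2.59e+05.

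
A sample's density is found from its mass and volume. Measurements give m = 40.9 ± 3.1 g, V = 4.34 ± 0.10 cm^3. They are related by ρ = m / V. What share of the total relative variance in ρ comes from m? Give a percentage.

91.5%

(δρ/ρ)² = (1·δm/m)² + (-1·δV/V)²
  m term: (1×0.0758)² = 0.00574
  V term: (-1×0.0230)² = 0.000531
Total = 0.00628. Share from m = 0.00574/0.00628 = 0.915.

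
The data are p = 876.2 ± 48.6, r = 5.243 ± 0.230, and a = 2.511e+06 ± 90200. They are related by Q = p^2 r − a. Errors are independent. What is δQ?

4.89e+05

Let w = p^2·r = 4.025e+06. δw/w = √((2·δp/p)² + (1·δr/r)²) = √(0.0123 + 0.00192) = 0.119, so δw = 4.8e+05.
Q = w − a: δQ = √(δw² + δa²) = √(2.31e+11 + 8.14e+09) = 4.89e+05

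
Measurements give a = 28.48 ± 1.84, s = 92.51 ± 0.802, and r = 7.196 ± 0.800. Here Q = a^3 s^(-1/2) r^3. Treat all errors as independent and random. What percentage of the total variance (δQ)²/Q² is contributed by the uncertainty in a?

25.2%

(δQ/Q)² = (3·δa/a)² + (−½·δs/s)² + (3·δr/r)²
  a term: (3×0.0646)² = 0.0376
  s term: (-0.5×0.00867)² = 1.88e-05
  r term: (3×0.111)² = 0.111
Total = 0.149. Share from a = 0.0376/0.149 = 0.252.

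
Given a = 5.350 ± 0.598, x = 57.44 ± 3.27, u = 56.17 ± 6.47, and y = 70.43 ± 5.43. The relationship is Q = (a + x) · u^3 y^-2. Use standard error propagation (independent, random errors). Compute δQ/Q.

Let w = a + x = 62.79. δw = √(δa² + δx²) = √(0.358 + 10.7) = 3.32, so δw/w = 0.0529.
Q is then a monomial in w, u, y:
δQ/Q = √((δw/w)² + (3·δu/u)² + (-2·δy/y)²) = √(0.00280 + 0.119 + 0.0238) = 0.382

0.382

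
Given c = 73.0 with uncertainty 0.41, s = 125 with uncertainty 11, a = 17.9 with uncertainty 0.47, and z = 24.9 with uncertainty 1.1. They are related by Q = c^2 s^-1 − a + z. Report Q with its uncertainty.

49.6 ± 3.97

Let p = c^2·s^-1 = 42.6. δp/p = √((2·δc/c)² + (-1·δs/s)²) = √(0.000126 + 0.00774) = 0.0887, so δp = 3.78.
Q = p − a + z: δQ = √(δp² + δa² + δz²) = √(14.3 + 0.221 + 1.21) = 3.97
Q = 49.6.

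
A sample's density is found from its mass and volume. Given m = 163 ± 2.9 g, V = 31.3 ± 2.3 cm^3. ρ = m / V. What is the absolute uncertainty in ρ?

Since ρ is a product/quotient, work with relative uncertainties:
  (1·δm/m)² = (1×0.0178)² = 0.000317;  (-1·δV/V)² = (-1×0.0735)² = 0.00540
δρ/ρ = √(0.00572) = 0.0756
ρ = 5.21 g/cm^3, so δρ = 0.0756 × 5.21 = 0.394 g/cm^3.

0.394 g/cm^3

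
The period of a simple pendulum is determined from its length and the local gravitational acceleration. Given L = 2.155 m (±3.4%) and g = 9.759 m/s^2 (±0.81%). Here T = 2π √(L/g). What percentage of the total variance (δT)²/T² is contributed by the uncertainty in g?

(δT/T)² = (½·δL/L)² + (−½·δg/g)²
  L term: (0.5×0.0340)² = 0.000289
  g term: (-0.5×0.00810)² = 1.64e-05
Total = 0.000305. Share from g = 1.64e-05/0.000305 = 0.0537.

5.37%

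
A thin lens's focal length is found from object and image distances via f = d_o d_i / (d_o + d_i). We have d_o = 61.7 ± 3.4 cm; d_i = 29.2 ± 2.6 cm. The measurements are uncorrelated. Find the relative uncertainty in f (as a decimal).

0.0630

∂f/∂d_o = (d_i/(d_o+d_i))² = 0.103;  ∂f/∂d_i = (d_o/(d_o+d_i))² = 0.461
δf = √((∂f/∂d_o · δd_o)² + (∂f/∂d_i · δd_i)²) = √(0.123 + 1.43) = 1.25 cm
f = 19.8 cm, so δf/f = 1.25/19.8 = 0.0630.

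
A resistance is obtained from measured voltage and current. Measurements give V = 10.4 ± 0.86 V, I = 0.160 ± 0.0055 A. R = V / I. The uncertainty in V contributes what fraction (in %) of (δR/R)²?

(δR/R)² = (1·δV/V)² + (-1·δI/I)²
  V term: (1×0.0827)² = 0.00684
  I term: (-1×0.0344)² = 0.00118
Total = 0.00802. Share from V = 0.00684/0.00802 = 0.853.

85.3%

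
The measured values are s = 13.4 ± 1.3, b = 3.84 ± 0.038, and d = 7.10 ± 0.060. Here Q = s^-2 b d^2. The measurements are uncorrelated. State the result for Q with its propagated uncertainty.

1.08 ± 0.210

Q is a product of powers, so relative uncertainties combine in quadrature:
  (-2·δs/s)² = (-2×0.0970)² = 0.0376;  (1·δb/b)² = (1×0.00990)² = 9.79e-05;  (2·δd/d)² = (2×0.00845)² = 0.000286
δQ/Q = √(0.0380) = 0.195
Q = 1.08, so δQ = 0.195 × 1.08 = 0.210.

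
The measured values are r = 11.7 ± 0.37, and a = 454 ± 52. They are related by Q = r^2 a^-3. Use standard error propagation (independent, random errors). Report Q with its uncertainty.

Q is a product of powers, so relative uncertainties combine in quadrature:
  (2·δr/r)² = (2×0.0316)² = 0.00400;  (-3·δa/a)² = (-3×0.115)² = 0.118
δQ/Q = √(0.122) = 0.349
Q = 1.46e-06, so δQ = 0.349 × 1.46e-06 = 5.11e-07.

(1.46 ± 0.511) × 10^-6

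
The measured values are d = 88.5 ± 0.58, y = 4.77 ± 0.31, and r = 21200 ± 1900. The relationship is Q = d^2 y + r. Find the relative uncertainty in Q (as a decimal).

0.0533

Let p = d^2·y = 37400. δp/p = √((2·δd/d)² + (1·δy/y)²) = √(0.000172 + 0.00422) = 0.0663, so δp = 2480.
Q = p + r: δQ = √(δp² + δr²) = √(6.13e+06 + 3.61e+06) = 3120
Q = 58600, so δQ/Q = 3120/58600 = 0.0533.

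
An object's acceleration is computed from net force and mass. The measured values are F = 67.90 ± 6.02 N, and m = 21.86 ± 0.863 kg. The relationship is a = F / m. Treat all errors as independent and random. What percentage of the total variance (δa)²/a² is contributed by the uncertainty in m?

(δa/a)² = (1·δF/F)² + (-1·δm/m)²
  F term: (1×0.0887)² = 0.00786
  m term: (-1×0.0395)² = 0.00156
Total = 0.00942. Share from m = 0.00156/0.00942 = 0.165.

16.5%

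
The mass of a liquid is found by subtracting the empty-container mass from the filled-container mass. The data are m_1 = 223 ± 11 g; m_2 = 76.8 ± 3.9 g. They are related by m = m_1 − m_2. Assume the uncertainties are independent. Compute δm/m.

0.0798

Absolute uncertainties add in quadrature for a linear combination:
  (δm_1)² = 121;  (δm_2)² = 15.2
δm = √(136) = 11.7 g
m = 146 g, so δm/m = 11.7/146 = 0.0798.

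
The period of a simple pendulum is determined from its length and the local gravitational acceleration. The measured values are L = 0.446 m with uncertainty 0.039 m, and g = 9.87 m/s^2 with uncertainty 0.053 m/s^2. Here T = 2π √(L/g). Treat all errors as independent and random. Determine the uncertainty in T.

Since T is a product/quotient, work with relative uncertainties:
  (½·δL/L)² = (0.5×0.0874)² = 0.00191;  (−½·δg/g)² = (-0.5×0.00537)² = 7.21e-06
δT/T = √(0.00192) = 0.0438
T = 1.34 s, so δT = 0.0438 × 1.34 = 0.0585 s.

0.0585 s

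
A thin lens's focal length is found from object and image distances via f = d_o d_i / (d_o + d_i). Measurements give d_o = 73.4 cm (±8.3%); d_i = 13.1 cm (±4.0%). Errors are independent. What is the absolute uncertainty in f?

∂f/∂d_o = (d_i/(d_o+d_i))² = 0.0229;  ∂f/∂d_i = (d_o/(d_o+d_i))² = 0.720
δf = √((∂f/∂d_o · δd_o)² + (∂f/∂d_i · δd_i)²) = √(0.0195 + 0.142) = 0.402 cm

0.402 cm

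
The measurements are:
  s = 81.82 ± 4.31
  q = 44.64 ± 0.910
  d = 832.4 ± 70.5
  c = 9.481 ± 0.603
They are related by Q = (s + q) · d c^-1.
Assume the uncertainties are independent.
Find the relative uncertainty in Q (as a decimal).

0.111

Let u = s + q = 126.5. δu = √(δs² + δq²) = √(18.6 + 0.828) = 4.41, so δu/u = 0.0348.
Q is then a monomial in u, d, c:
δQ/Q = √((δu/u)² + (1·δd/d)² + (-1·δc/c)²) = √(0.00121 + 0.00717 + 0.00405) = 0.111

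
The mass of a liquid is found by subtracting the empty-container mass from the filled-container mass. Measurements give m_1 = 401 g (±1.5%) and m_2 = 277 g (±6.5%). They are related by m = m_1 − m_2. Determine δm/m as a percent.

Sums and differences: (δm)² = Σ (cᵢ δxᵢ)².
  (δm_1)² = 36.2;  (δm_2)² = 324
δm = √(360) = 19.0 g
m = 124 g, so δm/m = 19.0/124 = 0.153.

15.3%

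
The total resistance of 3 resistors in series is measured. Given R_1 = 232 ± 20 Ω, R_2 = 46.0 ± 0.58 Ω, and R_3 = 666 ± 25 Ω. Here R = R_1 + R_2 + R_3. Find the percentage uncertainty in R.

R is a linear combination, so absolute uncertainties add in quadrature:
  (δR_1)² = 400;  (δR_2)² = 0.336;  (δR_3)² = 625
δR = √(1030) = 32.0 Ω
R = 944 Ω, so δR/R = 32.0/944 = 0.0339.

3.39%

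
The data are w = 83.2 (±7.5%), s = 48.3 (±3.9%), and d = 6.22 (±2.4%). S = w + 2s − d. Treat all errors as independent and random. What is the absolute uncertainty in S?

Absolute uncertainties add in quadrature for a linear combination:
  (δw)² = 38.9;  (2·δs)² = 14.2;  (δd)² = 0.0223
δS = √(53.2) = 7.29

7.29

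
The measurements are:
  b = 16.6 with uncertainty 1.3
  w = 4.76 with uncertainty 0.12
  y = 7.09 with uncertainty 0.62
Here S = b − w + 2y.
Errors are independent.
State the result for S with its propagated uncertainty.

26.0 ± 1.80

For a sum/difference, combine absolute errors in quadrature:
  (δb)² = 1.69;  (δw)² = 0.0144;  (2·δy)² = 1.54
δS = √(3.24) = 1.80
S = 26.0.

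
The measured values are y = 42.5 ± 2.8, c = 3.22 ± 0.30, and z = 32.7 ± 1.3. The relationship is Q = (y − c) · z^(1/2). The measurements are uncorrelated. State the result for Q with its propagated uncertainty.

Let u = y − c = 39.3. δu = √(δy² + δc²) = √(7.84 + 0.0900) = 2.82, so δu/u = 0.0717.
Q is then a monomial in u, z:
δQ/Q = √((δu/u)² + (½·δz/z)²) = √(0.00514 + 0.000395) = 0.0744
Q = 225, so δQ = 0.0744 × 225 = 16.7.

225 ± 16.7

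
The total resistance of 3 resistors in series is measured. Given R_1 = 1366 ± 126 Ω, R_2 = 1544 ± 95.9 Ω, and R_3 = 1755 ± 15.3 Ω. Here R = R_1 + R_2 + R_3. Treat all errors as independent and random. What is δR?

159 Ω

For a sum/difference, combine absolute errors in quadrature:
  (δR_1)² = 15900;  (δR_2)² = 9200;  (δR_3)² = 234
δR = √(25300) = 159 Ω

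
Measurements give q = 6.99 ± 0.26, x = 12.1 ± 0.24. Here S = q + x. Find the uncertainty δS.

For a sum/difference, combine absolute errors in quadrature:
  (δq)² = 0.0676;  (δx)² = 0.0576
δS = √(0.125) = 0.354

0.354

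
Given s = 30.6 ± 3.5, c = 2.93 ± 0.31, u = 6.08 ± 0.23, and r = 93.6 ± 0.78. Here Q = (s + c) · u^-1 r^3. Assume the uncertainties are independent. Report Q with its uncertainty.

Let w = s + c = 33.5. δw = √(δs² + δc²) = √(12.2 + 0.0961) = 3.51, so δw/w = 0.105.
Q is then a monomial in w, u, r:
δQ/Q = √((δw/w)² + (-1·δu/u)² + (3·δr/r)²) = √(0.0110 + 0.00143 + 0.000625) = 0.114
Q = 4.52e+06, so δQ = 0.114 × 4.52e+06 = 5.16e+05.

(4.52 ± 0.516) × 10^6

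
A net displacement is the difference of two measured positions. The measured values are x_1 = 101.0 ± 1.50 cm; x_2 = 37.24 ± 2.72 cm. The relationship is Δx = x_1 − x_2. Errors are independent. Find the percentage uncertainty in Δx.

4.87%

Each term contributes (cᵢ δxᵢ)² to (δΔx)²:
  (δx_1)² = 2.25;  (δx_2)² = 7.40
δΔx = √(9.65) = 3.11 cm
Δx = 63.76 cm, so δΔx/Δx = 3.11/63.76 = 0.0487.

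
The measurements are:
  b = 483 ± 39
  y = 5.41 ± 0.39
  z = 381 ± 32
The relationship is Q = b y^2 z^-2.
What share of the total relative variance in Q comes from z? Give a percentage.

(δQ/Q)² = (1·δb/b)² + (2·δy/y)² + (-2·δz/z)²
  b term: (1×0.0807)² = 0.00652
  y term: (2×0.0721)² = 0.0208
  z term: (-2×0.0840)² = 0.0282
Total = 0.0555. Share from z = 0.0282/0.0555 = 0.508.

50.8%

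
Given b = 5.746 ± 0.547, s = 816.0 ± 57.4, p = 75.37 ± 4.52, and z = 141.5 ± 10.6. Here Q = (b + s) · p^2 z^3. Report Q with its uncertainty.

(1.323 ± 0.349) × 10^13

Let u = b + s = 821.7. δu = √(δb² + δs²) = √(0.299 + 3290) = 57.4, so δu/u = 0.0699.
Q is then a monomial in u, p, z:
δQ/Q = √((δu/u)² + (2·δp/p)² + (3·δz/z)²) = √(0.00488 + 0.0144 + 0.0505) = 0.264
Q = 1.323e+13, so δQ = 0.264 × 1.323e+13 = 3.49e+12.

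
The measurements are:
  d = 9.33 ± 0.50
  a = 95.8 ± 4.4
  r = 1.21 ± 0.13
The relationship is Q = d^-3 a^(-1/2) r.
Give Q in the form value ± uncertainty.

(1.52 ± 0.296) × 10^-4

For a monomial Q ∝ d^-3, a^(-1/2), r, fractional errors add in quadrature:
  (-3·δd/d)² = (-3×0.0536)² = 0.0258;  (−½·δa/a)² = (-0.5×0.0459)² = 0.000527;  (1·δr/r)² = (1×0.107)² = 0.0115
δQ/Q = √(0.0379) = 0.195
Q = 0.000152, so δQ = 0.195 × 0.000152 = 2.96e-05.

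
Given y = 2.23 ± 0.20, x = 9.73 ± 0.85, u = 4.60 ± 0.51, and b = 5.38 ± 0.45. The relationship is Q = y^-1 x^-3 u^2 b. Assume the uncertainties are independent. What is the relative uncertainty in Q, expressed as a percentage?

Products/powers → add relative errors in quadrature, weighted by exponent:
  (-1·δy/y)² = (-1×0.0897)² = 0.00804;  (-3·δx/x)² = (-3×0.0874)² = 0.0687;  (2·δu/u)² = (2×0.111)² = 0.0492;  (1·δb/b)² = (1×0.0836)² = 0.00700
δQ/Q = √(0.133) = 0.365

36.5%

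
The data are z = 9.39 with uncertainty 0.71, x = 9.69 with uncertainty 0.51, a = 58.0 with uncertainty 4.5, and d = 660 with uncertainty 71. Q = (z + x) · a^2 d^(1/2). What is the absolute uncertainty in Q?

2.81e+05

Let u = z + x = 19.1. δu = √(δz² + δx²) = √(0.504 + 0.260) = 0.874, so δu/u = 0.0458.
Q is then a monomial in u, a, d:
δQ/Q = √((δu/u)² + (2·δa/a)² + (½·δd/d)²) = √(0.00210 + 0.0241 + 0.00289) = 0.171
Q = 1.65e+06, so δQ = 0.171 × 1.65e+06 = 2.81e+05.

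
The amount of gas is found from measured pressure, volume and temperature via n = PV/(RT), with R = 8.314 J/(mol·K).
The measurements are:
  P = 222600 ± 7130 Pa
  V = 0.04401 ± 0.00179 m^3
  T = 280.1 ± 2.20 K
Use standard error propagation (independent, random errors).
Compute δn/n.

0.0524

Relative error in a monomial: (δn/n)² = Σ (nᵢ · δxᵢ/xᵢ)².
  (1·δP/P)² = (1×0.0320)² = 0.00103;  (1·δV/V)² = (1×0.0407)² = 0.00165;  (-1·δT/T)² = (-1×0.00785)² = 6.17e-05
δn/n = √(0.00274) = 0.0524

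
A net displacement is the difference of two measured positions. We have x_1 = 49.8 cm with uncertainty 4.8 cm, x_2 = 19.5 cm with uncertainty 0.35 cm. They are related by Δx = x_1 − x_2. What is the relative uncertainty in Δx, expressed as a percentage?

Absolute uncertainties add in quadrature for a linear combination:
  (δx_1)² = 23.0;  (δx_2)² = 0.122
δΔx = √(23.2) = 4.81 cm
Δx = 30.3 cm, so δΔx/Δx = 4.81/30.3 = 0.159.

15.9%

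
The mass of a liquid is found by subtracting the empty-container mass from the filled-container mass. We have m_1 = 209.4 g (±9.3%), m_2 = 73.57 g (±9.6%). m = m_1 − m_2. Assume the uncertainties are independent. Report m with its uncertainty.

135.8 ± 20.7 g

m is a linear combination, so absolute uncertainties add in quadrature:
  (δm_1)² = 379;  (δm_2)² = 49.9
δm = √(429) = 20.7 g
m = 135.8 g.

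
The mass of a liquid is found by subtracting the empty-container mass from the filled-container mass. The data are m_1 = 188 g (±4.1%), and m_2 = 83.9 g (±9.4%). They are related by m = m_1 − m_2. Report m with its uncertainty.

104 ± 11.0 g

Sums and differences: (δm)² = Σ (cᵢ δxᵢ)².
  (δm_1)² = 59.4;  (δm_2)² = 62.2
δm = √(122) = 11.0 g
m = 104 g.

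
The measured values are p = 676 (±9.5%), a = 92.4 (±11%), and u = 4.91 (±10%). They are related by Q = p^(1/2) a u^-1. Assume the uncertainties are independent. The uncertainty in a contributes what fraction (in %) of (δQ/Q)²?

49.7%

(δQ/Q)² = (½·δp/p)² + (1·δa/a)² + (-1·δu/u)²
  p term: (0.5×0.0950)² = 0.00226
  a term: (1×0.110)² = 0.0121
  u term: (-1×0.100)² = 0.0100
Total = 0.0244. Share from a = 0.0121/0.0244 = 0.497.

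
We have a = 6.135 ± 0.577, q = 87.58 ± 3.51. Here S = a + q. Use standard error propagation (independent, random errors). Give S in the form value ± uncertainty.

93.72 ± 3.56

Absolute uncertainties add in quadrature for a linear combination:
  (δa)² = 0.333;  (δq)² = 12.3
δS = √(12.7) = 3.56
S = 93.72.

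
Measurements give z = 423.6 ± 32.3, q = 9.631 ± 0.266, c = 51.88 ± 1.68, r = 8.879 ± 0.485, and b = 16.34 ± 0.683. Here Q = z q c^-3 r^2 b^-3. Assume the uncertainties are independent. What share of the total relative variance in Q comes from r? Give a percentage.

(δQ/Q)² = (1·δz/z)² + (1·δq/q)² + (-3·δc/c)² + (2·δr/r)² + (-3·δb/b)²
  z term: (1×0.0763)² = 0.00581
  q term: (1×0.0276)² = 0.000763
  c term: (-3×0.0324)² = 0.00944
  r term: (2×0.0546)² = 0.0119
  b term: (-3×0.0418)² = 0.0157
Total = 0.0437. Share from r = 0.0119/0.0437 = 0.273.

27.3%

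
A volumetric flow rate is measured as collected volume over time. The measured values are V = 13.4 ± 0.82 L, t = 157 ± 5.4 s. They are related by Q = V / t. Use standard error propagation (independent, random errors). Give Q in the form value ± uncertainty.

0.0854 ± 0.00599 L/s

Each factor contributes (exponent × relative error)² to (δQ/Q)²:
  (1·δV/V)² = (1×0.0612)² = 0.00374;  (-1·δt/t)² = (-1×0.0344)² = 0.00118
δQ/Q = √(0.00493) = 0.0702
Q = 0.0854 L/s, so δQ = 0.0702 × 0.0854 = 0.00599 L/s.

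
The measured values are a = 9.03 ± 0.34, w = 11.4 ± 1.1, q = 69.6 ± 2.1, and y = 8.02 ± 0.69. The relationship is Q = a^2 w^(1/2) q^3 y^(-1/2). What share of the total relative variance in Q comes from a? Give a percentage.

(δQ/Q)² = (2·δa/a)² + (½·δw/w)² + (3·δq/q)² + (−½·δy/y)²
  a term: (2×0.0377)² = 0.00567
  w term: (0.5×0.0965)² = 0.00233
  q term: (3×0.0302)² = 0.00819
  y term: (-0.5×0.0860)² = 0.00185
Total = 0.0180. Share from a = 0.00567/0.0180 = 0.314.

31.4%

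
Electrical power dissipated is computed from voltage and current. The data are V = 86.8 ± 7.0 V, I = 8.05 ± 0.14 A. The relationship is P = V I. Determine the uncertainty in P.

57.6 W

Products/powers → add relative errors in quadrature, weighted by exponent:
  (1·δV/V)² = (1×0.0806)² = 0.00650;  (1·δI/I)² = (1×0.0174)² = 0.000302
δP/P = √(0.00681) = 0.0825
P = 699 W, so δP = 0.0825 × 699 = 57.6 W.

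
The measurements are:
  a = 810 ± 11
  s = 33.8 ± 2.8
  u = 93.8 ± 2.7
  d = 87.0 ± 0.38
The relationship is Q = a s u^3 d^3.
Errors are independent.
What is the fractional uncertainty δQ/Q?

0.121

For a monomial Q ∝ a, s, u^3, d^3, fractional errors add in quadrature:
  (1·δa/a)² = (1×0.0136)² = 0.000184;  (1·δs/s)² = (1×0.0828)² = 0.00686;  (3·δu/u)² = (3×0.0288)² = 0.00746;  (3·δd/d)² = (3×0.00437)² = 0.000172
δQ/Q = √(0.0147) = 0.121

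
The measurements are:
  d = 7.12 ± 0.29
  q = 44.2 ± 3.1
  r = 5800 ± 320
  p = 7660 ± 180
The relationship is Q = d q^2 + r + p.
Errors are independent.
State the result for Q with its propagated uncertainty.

27400 ± 2060

Let w = d·q^2 = 13900. δw/w = √((1·δd/d)² + (2·δq/q)²) = √(0.00166 + 0.0197) = 0.146, so δw = 2030.
Q = w + r + p: δQ = √(δw² + δr² + δp²) = √(4.13e+06 + 1.02e+05 + 32400) = 2060
Q = 27400.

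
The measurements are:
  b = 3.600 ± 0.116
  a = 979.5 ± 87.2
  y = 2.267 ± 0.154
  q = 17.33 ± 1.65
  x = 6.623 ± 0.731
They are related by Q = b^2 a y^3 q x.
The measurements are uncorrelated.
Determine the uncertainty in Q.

4.64e+06

For a monomial Q ∝ b^2, a, y^3, q, x, fractional errors add in quadrature:
  (2·δb/b)² = (2×0.0322)² = 0.00415;  (1·δa/a)² = (1×0.0890)² = 0.00793;  (3·δy/y)² = (3×0.0679)² = 0.0415;  (1·δq/q)² = (1×0.0952)² = 0.00907;  (1·δx/x)² = (1×0.110)² = 0.0122
δQ/Q = √(0.0749) = 0.274
Q = 1.698e+07, so δQ = 0.274 × 1.698e+07 = 4.64e+06.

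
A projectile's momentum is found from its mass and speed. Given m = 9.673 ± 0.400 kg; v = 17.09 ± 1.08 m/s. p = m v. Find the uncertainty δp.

12.5 kg·m/s

p is a product of powers, so relative uncertainties combine in quadrature:
  (1·δm/m)² = (1×0.0414)² = 0.00171;  (1·δv/v)² = (1×0.0632)² = 0.00399
δp/p = √(0.00570) = 0.0755
p = 165.3 kg·m/s, so δp = 0.0755 × 165.3 = 12.5 kg·m/s.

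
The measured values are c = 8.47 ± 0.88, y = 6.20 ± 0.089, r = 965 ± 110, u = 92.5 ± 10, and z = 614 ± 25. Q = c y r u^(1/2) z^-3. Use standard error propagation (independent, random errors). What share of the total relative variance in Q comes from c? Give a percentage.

(δQ/Q)² = (1·δc/c)² + (1·δy/y)² + (1·δr/r)² + (½·δu/u)² + (-3·δz/z)²
  c term: (1×0.104)² = 0.0108
  y term: (1×0.0144)² = 0.000206
  r term: (1×0.114)² = 0.0130
  u term: (0.5×0.108)² = 0.00292
  z term: (-3×0.0407)² = 0.0149
Total = 0.0418. Share from c = 0.0108/0.0418 = 0.258.

25.8%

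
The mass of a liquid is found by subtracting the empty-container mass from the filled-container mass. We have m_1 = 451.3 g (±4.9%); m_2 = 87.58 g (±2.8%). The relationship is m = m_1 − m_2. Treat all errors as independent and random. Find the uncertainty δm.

Sums and differences: (δm)² = Σ (cᵢ δxᵢ)².
  (δm_1)² = 489;  (δm_2)² = 6.01
δm = √(495) = 22.2 g

22.2 g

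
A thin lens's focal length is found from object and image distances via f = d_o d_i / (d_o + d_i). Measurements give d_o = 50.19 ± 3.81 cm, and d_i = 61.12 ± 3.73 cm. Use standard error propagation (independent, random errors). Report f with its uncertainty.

27.56 ± 1.38 cm

∂f/∂d_o = (d_i/(d_o+d_i))² = 0.302;  ∂f/∂d_i = (d_o/(d_o+d_i))² = 0.203
δf = √((∂f/∂d_o · δd_o)² + (∂f/∂d_i · δd_i)²) = √(1.32 + 0.575) = 1.38 cm
f = 27.56 cm.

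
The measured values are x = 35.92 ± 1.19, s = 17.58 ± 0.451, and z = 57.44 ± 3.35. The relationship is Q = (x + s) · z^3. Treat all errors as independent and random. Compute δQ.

1.79e+06

Let u = x + s = 53.50. δu = √(δx² + δs²) = √(1.42 + 0.203) = 1.27, so δu/u = 0.0238.
Q is then a monomial in u, z:
δQ/Q = √((δu/u)² + (3·δz/z)²) = √(0.000566 + 0.0306) = 0.177
Q = 1.014e+07, so δQ = 0.177 × 1.014e+07 = 1.79e+06.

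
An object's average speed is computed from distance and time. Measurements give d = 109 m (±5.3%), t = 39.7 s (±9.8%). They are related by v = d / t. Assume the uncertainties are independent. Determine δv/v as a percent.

11.1%

v is a product of powers, so relative uncertainties combine in quadrature:
  (1·δd/d)² = (1×0.0530)² = 0.00281;  (-1·δt/t)² = (-1×0.0980)² = 0.00960
δv/v = √(0.0124) = 0.111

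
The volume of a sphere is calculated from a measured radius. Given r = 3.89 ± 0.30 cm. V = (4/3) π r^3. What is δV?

57.0 cm^3

V ∝ r^3, so δV/V = |3| · δr/r = 3 × 0.0771 = 0.231.
V = 247 cm^3, so δV = 0.231 × 247 = 57.0 cm^3.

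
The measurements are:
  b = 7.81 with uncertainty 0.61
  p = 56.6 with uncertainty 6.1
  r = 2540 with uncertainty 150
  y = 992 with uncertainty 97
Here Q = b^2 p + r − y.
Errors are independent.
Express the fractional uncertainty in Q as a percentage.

Let w = b^2·p = 3450. δw/w = √((2·δb/b)² + (1·δp/p)²) = √(0.0244 + 0.0116) = 0.190, so δw = 655.
Q = w + r − y: δQ = √(δw² + δr² + δy²) = √(4.29e+05 + 22500 + 9410) = 679
Q = 5000, so δQ/Q = 679/5000 = 0.136.

13.6%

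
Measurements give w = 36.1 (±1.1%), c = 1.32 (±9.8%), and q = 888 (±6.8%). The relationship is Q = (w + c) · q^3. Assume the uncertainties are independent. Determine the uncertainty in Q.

5.35e+09

Let u = w + c = 37.4. δu = √(δw² + δc²) = √(0.158 + 0.0167) = 0.418, so δu/u = 0.0112.
Q is then a monomial in u, q:
δQ/Q = √((δu/u)² + (3·δq/q)²) = √(0.000125 + 0.0416) = 0.204
Q = 2.62e+10, so δQ = 0.204 × 2.62e+10 = 5.35e+09.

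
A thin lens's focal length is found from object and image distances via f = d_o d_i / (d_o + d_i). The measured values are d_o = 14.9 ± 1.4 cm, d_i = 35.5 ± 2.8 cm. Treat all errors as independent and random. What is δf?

0.736 cm

∂f/∂d_o = (d_i/(d_o+d_i))² = 0.496;  ∂f/∂d_i = (d_o/(d_o+d_i))² = 0.0874
δf = √((∂f/∂d_o · δd_o)² + (∂f/∂d_i · δd_i)²) = √(0.482 + 0.0599) = 0.736 cm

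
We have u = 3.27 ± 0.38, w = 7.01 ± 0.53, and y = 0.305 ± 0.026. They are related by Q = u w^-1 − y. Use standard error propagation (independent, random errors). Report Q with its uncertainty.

Let p = u·w^-1 = 0.466. δp/p = √((1·δu/u)² + (-1·δw/w)²) = √(0.0135 + 0.00572) = 0.139, so δp = 0.0647.
Q = p − y: δQ = √(δp² + δy²) = √(0.00418 + 0.000676) = 0.0697
Q = 0.161.

0.161 ± 0.0697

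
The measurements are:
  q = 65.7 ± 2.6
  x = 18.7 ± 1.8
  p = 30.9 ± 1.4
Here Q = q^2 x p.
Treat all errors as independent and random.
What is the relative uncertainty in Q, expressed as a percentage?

Each factor contributes (exponent × relative error)² to (δQ/Q)²:
  (2·δq/q)² = (2×0.0396)² = 0.00626;  (1·δx/x)² = (1×0.0963)² = 0.00927;  (1·δp/p)² = (1×0.0453)² = 0.00205
δQ/Q = √(0.0176) = 0.133

13.3%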